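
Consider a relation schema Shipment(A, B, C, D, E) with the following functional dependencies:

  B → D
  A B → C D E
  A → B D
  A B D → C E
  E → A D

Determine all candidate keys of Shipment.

{A}⁺: A→BD adds B, D; ABD→CE adds C, E → {A, B, C, D, E}.
{E}⁺: E→AD adds A, D; A→BD adds B; ABD→CE adds C → {A, B, C, D, E}.
Any other superkey contains one of these as a subset, so there are no further candidate keys.

{A}; {E}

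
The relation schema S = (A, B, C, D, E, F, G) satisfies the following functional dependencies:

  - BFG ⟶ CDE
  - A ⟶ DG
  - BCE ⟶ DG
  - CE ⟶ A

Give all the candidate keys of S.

{A, B, F}⁺: A→DG adds D, G; BFG→CDE adds C, E → {A, B, C, D, E, F, G}.
{B, F, G}⁺: BFG→CDE adds C, D, E; CE→A adds A → {A, B, C, D, E, F, G}.
{B, C, E, F}⁺: BCE→DG adds D, G; CE→A adds A → {A, B, C, D, E, F, G}.
Any other superkey contains one of these as a subset, so there are no further candidate keys.

ABF, BFG, BCEF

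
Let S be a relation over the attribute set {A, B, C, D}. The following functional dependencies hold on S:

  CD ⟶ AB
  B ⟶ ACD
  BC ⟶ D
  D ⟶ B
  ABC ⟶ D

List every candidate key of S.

{B}⁺: B→ACD adds A, C, D → {A, B, C, D}.
{D}⁺: D→B adds B; B→ACD adds A, C → {A, B, C, D}.
Any other superkey contains one of these as a subset, so there are no further candidate keys.

(B); (D)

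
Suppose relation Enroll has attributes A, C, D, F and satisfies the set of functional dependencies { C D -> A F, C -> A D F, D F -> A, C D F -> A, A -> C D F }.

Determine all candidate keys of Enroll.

{A}⁺: A→CDF adds C, D, F → {A, C, D, F}.
{C}⁺: C→ADF adds A, D, F → {A, C, D, F}.
{D, F}⁺: DF→A adds A; A→CDF adds C → {A, C, D, F}. Minimal: {F}⁺ = {F}; {D}⁺ = {D} — none reach the full schema.
Any other superkey contains one of these as a subset, so there are no further candidate keys.

{A}, {C}, {D, F}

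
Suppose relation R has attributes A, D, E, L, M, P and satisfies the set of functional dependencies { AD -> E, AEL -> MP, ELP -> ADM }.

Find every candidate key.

{A, D, L}⁺: AD→E adds E; AEL→MP adds M, P → {A, D, E, L, M, P}.
{A, E, L}⁺: AEL→MP adds M, P; ELP→ADM adds D → {A, D, E, L, M, P}.
{E, L, P}⁺: ELP→ADM adds A, D, M → {A, D, E, L, M, P}.
Any other superkey contains one of these as a subset, so there are no further candidate keys.

ADL, AEL, ELP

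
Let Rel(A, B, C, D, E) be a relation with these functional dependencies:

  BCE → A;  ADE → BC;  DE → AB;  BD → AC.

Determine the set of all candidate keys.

Attributes D, E never appear on any right-hand side, so every candidate key must contain {D, E}.
{D, E}⁺ = {A, B, C, D, E}, which is all of the schema, so {D, E} is the only candidate key.

{D, E}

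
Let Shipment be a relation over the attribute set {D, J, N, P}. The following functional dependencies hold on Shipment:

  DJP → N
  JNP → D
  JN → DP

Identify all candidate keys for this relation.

Attribute J never appears on the right-hand side of any dependency, so J must belong to every candidate key.
{J}⁺ = {J}, which is not all of the schema, so we must add further attributes.
{J, N}⁺: JN→DP adds D, P → {D, J, N, P}. Minimal: {N}⁺ = {N}; {J}⁺ = {J} — none reach the full schema.
{D, J, P}⁺: DJP→N adds N → {D, J, N, P}. Minimal: {J, P}⁺ = {J, P}; {D, P}⁺ = {D, P}; {D, J}⁺ = {D, J} — none reach the full schema.
Any other superkey contains one of these as a subset, so there are no further candidate keys.

{J, N}; {D, J, P}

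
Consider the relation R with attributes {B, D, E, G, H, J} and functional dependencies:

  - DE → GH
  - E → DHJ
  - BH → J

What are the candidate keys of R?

(B, E)

Attributes B, E never appear on any right-hand side, so every candidate key must contain {B, E}.
{B, E}⁺ = {B, D, E, G, H, J}, which is all of the schema, so {B, E} is the only candidate key.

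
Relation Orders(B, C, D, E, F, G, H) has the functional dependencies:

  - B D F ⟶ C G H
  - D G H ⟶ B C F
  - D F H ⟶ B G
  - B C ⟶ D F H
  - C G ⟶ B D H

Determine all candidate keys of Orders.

Attribute E never appears on the right-hand side of any dependency, so E must belong to every candidate key.
{E}⁺ = {E}, which is not all of the schema, so we must add further attributes.
{B, C, E}⁺: BC→DFH adds D, F, H; BDF→CGH adds G → {B, C, D, E, F, G, H}. Minimal: {C, E}⁺ = {C, E}; {B, E}⁺ = {B, E}; {B, C}⁺ = {B, C, D, F, G, H} — none reach the full schema.
{C, E, G}⁺: CG→BDH adds B, D, H; DGH→BCF adds F → {B, C, D, E, F, G, H}. Minimal: {E, G}⁺ = {E, G}; {C, G}⁺ = {B, C, D, F, G, H}; {C, E}⁺ = {C, E} — none reach the full schema.
{B, D, E, F}⁺: BDF→CGH adds C, G, H → {B, C, D, E, F, G, H}. Minimal: {D, E, F}⁺ = {D, E, F}; {B, E, F}⁺ = {B, E, F}; {B, D, F}⁺ = {B, C, D, F, G, H}; … — none reach the full schema.
{D, E, F, H}⁺: DFH→BG adds B, G; BDF→CGH adds C → {B, C, D, E, F, G, H}. Minimal: {E, F, H}⁺ = {E, F, H}; {D, F, H}⁺ = {B, C, D, F, G, H}; {D, E, H}⁺ = {D, E, H}; … — none reach the full schema.
{D, E, G, H}⁺: DGH→BCF adds B, C, F → {B, C, D, E, F, G, H}. Minimal: {E, G, H}⁺ = {E, G, H}; {D, G, H}⁺ = {B, C, D, F, G, H}; {D, E, H}⁺ = {D, E, H}; … — none reach the full schema.

{B, C, E}; {C, E, G}; {B, D, E, F}; {D, E, F, H}; {D, E, G, H}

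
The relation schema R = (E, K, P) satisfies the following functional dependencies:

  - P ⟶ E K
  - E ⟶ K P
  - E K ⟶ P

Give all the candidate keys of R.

{E}; {P}

{E}⁺: E→KP adds K, P → {E, K, P}.
{P}⁺: P→EK adds E, K → {E, K, P}.
Any other superkey contains one of these as a subset, so there are no further candidate keys.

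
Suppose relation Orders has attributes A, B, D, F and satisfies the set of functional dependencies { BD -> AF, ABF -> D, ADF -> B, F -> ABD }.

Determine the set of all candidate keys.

{F}⁺: F→ABD adds A, B, D → {A, B, D, F}.
{B, D}⁺: BD→AF adds A, F → {A, B, D, F}. Minimal: {D}⁺ = {D}; {B}⁺ = {B} — none reach the full schema.

{F}, {B, D}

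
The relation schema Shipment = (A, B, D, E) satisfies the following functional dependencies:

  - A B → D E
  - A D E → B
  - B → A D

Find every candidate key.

{B}⁺: B→AD adds A, D; AB→DE adds E → {A, B, D, E}.
{A, D, E}⁺: ADE→B adds B → {A, B, D, E}. Minimal: {D, E}⁺ = {D, E}; {A, E}⁺ = {A, E}; {A, D}⁺ = {A, D} — none reach the full schema.
Any other superkey contains one of these as a subset, so there are no further candidate keys.

{B}; {A, D, E}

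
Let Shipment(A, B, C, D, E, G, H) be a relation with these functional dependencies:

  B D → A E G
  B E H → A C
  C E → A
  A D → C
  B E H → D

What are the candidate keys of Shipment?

{B, D, H}, {B, E, H}

Attributes B, H never appear on any right-hand side, so every candidate key must contain {B, H}.
{B, H}⁺ = {B, H}, which is not all of the schema, so we must add further attributes.
{B, D, H}⁺: BD→AEG adds A, E, G; BEH→AC adds C → {A, B, C, D, E, G, H}. Minimal: {D, H}⁺ = {D, H}; {B, H}⁺ = {B, H}; {B, D}⁺ = {A, B, C, D, E, G} — none reach the full schema.
{B, E, H}⁺: BEH→AC adds A, C; BEH→D adds D; BD→AEG adds G → {A, B, C, D, E, G, H}. Minimal: {E, H}⁺ = {E, H}; {B, H}⁺ = {B, H}; {B, E}⁺ = {B, E} — none reach the full schema.
Any other superkey contains one of these as a subset, so there are no further candidate keys.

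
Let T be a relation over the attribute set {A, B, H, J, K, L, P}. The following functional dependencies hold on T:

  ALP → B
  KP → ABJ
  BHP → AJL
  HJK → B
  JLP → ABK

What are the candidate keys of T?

{B, H, P}, {H, K, P}, {A, H, L, P}, {H, J, L, P}

Attributes H, P never appear on any right-hand side, so every candidate key must contain {H, P}.
{H, P}⁺ = {H, P}, which is not all of the schema, so we must add further attributes.
{B, H, P}⁺: BHP→AJL adds A, J, L; JLP→ABK adds K → {A, B, H, J, K, L, P}.
{H, K, P}⁺: KP→ABJ adds A, B, J; BHP→AJL adds L → {A, B, H, J, K, L, P}.
{A, H, L, P}⁺: ALP→B adds B; BHP→AJL adds J; JLP→ABK adds K → {A, B, H, J, K, L, P}.
{H, J, L, P}⁺: JLP→ABK adds A, B, K → {A, B, H, J, K, L, P}.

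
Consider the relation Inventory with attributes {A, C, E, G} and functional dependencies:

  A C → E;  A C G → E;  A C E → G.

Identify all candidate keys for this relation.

Attributes A, C never appear on any right-hand side, so every candidate key must contain {A, C}.
{A, C}⁺ = {A, C, E, G}, which is all of the schema, so {A, C} is the only candidate key.

{A, C}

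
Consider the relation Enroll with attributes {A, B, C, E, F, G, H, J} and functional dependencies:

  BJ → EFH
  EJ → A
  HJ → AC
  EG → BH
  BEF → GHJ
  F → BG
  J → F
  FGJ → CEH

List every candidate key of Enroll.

{J}⁺: J→F adds F; F→BG adds B, G; FGJ→CEH adds C, E, H; EJ→A adds A → {A, B, C, E, F, G, H, J}.
{E, F}⁺: F→BG adds B, G; EG→BH adds H; BEF→GHJ adds J; FGJ→CEH adds C; EJ→A adds A → {A, B, C, E, F, G, H, J}.
Any other superkey contains one of these as a subset, so there are no further candidate keys.

(J); (E, F)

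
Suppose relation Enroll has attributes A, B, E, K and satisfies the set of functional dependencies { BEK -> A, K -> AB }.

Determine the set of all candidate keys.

Attributes E, K never appear on any right-hand side, so every candidate key must contain {E, K}.
{E, K}⁺ = {A, B, E, K}, which is all of the schema, so {E, K} is the only candidate key.

{E, K}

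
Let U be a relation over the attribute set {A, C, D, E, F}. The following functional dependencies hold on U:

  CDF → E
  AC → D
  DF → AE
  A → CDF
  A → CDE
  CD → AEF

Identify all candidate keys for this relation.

A; CD; DF

{A}⁺: A→CDF adds C, D, F; A→CDE adds E → {A, C, D, E, F}.
{C, D}⁺: CD→AEF adds A, E, F → {A, C, D, E, F}. Minimal: {D}⁺ = {D}; {C}⁺ = {C} — none reach the full schema.
{D, F}⁺: DF→AE adds A, E; A→CDF adds C → {A, C, D, E, F}. Minimal: {F}⁺ = {F}; {D}⁺ = {D} — none reach the full schema.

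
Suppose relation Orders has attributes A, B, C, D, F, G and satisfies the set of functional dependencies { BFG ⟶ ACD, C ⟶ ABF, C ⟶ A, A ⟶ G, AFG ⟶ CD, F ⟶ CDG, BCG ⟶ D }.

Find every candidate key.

(C), (F)

{C}⁺: C→ABF adds A, B, F; A→G adds G; AFG→CD adds D → {A, B, C, D, F, G}.
{F}⁺: F→CDG adds C, D, G; C→ABF adds A, B → {A, B, C, D, F, G}.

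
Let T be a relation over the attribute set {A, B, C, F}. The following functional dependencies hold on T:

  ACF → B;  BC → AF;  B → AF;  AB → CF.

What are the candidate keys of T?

{B}⁺: B→AF adds A, F; AB→CF adds C → {A, B, C, F}.
{A, C, F}⁺: ACF→B adds B → {A, B, C, F}. Minimal: {C, F}⁺ = {C, F}; {A, F}⁺ = {A, F}; {A, C}⁺ = {A, C} — none reach the full schema.

{B}, {A, C, F}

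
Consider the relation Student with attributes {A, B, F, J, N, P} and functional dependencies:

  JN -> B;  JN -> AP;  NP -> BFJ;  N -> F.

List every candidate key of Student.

(J, N), (N, P)

Attribute N never appears on the right-hand side of any dependency, so N must belong to every candidate key.
{N}⁺ = {F, N}, which is not all of the schema, so we must add further attributes.
{J, N}⁺: JN→B adds B; JN→AP adds A, P; NP→BFJ adds F → {A, B, F, J, N, P}. Minimal: {N}⁺ = {F, N}; {J}⁺ = {J} — none reach the full schema.
{N, P}⁺: NP→BFJ adds B, F, J; JN→AP adds A → {A, B, F, J, N, P}. Minimal: {P}⁺ = {P}; {N}⁺ = {F, N} — none reach the full schema.
Any other superkey contains one of these as a subset, so there are no further candidate keys.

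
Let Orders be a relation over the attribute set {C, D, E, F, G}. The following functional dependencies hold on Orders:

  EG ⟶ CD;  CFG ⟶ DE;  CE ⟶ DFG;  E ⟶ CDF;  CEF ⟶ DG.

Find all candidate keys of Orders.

(E), (C, F, G)

{E}⁺: E→CDF adds C, D, F; CEF→DG adds G → {C, D, E, F, G}.
{C, F, G}⁺: CFG→DE adds D, E → {C, D, E, F, G}. Minimal: {F, G}⁺ = {F, G}; {C, G}⁺ = {C, G}; {C, F}⁺ = {C, F} — none reach the full schema.
Any other superkey contains one of these as a subset, so there are no further candidate keys.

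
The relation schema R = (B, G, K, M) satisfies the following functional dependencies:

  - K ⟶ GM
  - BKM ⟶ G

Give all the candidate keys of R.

{B, K}

Attributes B, K never appear on any right-hand side, so every candidate key must contain {B, K}.
{B, K}⁺ = {B, G, K, M}, which is all of the schema, so {B, K} is the only candidate key.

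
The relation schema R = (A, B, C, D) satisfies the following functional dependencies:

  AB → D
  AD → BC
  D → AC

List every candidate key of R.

{D}, {A, B}

{D}⁺: D→AC adds A, C; AD→BC adds B → {A, B, C, D}.
{A, B}⁺: AB→D adds D; AD→BC adds C → {A, B, C, D}. Minimal: {B}⁺ = {B}; {A}⁺ = {A} — none reach the full schema.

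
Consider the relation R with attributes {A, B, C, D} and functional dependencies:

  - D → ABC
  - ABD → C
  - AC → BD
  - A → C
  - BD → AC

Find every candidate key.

(A), (D)

{A}⁺: A→C adds C; AC→BD adds B, D → {A, B, C, D}.
{D}⁺: D→ABC adds A, B, C → {A, B, C, D}.
Any other superkey contains one of these as a subset, so there are no further candidate keys.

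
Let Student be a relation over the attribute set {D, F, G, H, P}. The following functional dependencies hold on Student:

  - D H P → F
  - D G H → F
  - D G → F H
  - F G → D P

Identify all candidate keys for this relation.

(D, G); (F, G)

{D, G}⁺: DG→FH adds F, H; FG→DP adds P → {D, F, G, H, P}. Minimal: {G}⁺ = {G}; {D}⁺ = {D} — none reach the full schema.
{F, G}⁺: FG→DP adds D, P; DG→FH adds H → {D, F, G, H, P}. Minimal: {G}⁺ = {G}; {F}⁺ = {F} — none reach the full schema.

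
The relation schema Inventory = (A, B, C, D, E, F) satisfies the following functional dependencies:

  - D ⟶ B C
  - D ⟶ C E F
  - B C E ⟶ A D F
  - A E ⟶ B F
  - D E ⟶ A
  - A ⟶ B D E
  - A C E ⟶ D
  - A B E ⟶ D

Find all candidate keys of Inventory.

{A}, {D}, {B, C, E}

{A}⁺: A→BDE adds B, D, E; D→BC adds C; D→CEF adds F → {A, B, C, D, E, F}.
{D}⁺: D→BC adds B, C; D→CEF adds E, F; BCE→ADF adds A → {A, B, C, D, E, F}.
{B, C, E}⁺: BCE→ADF adds A, D, F → {A, B, C, D, E, F}. Minimal: {C, E}⁺ = {C, E}; {B, E}⁺ = {B, E}; {B, C}⁺ = {B, C} — none reach the full schema.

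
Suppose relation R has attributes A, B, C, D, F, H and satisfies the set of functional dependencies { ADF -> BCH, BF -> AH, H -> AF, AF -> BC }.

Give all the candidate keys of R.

Attribute D never appears on the right-hand side of any dependency, so D must belong to every candidate key.
{D}⁺ = {D}, which is not all of the schema, so we must add further attributes.
{D, H}⁺: H→AF adds A, F; AF→BC adds B, C → {A, B, C, D, F, H}. Minimal: {H}⁺ = {A, B, C, F, H}; {D}⁺ = {D} — none reach the full schema.
{A, D, F}⁺: ADF→BCH adds B, C, H → {A, B, C, D, F, H}. Minimal: {D, F}⁺ = {D, F}; {A, F}⁺ = {A, B, C, F, H}; {A, D}⁺ = {A, D} — none reach the full schema.
{B, D, F}⁺: BF→AH adds A, H; AF→BC adds C → {A, B, C, D, F, H}. Minimal: {D, F}⁺ = {D, F}; {B, F}⁺ = {A, B, C, F, H}; {B, D}⁺ = {B, D} — none reach the full schema.

{D, H}, {A, D, F}, {B, D, F}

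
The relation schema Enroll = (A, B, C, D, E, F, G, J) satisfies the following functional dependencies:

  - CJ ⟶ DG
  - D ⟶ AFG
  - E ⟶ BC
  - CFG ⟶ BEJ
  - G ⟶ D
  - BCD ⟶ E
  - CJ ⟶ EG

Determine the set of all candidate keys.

{C, D}⁺: D→AFG adds A, F, G; CFG→BEJ adds B, E, J → {A, B, C, D, E, F, G, J}.
{C, G}⁺: G→D adds D; D→AFG adds A, F; CFG→BEJ adds B, E, J → {A, B, C, D, E, F, G, J}.
{C, J}⁺: CJ→DG adds D, G; D→AFG adds A, F; CFG→BEJ adds B, E → {A, B, C, D, E, F, G, J}.
{D, E}⁺: D→AFG adds A, F, G; E→BC adds B, C; CFG→BEJ adds J → {A, B, C, D, E, F, G, J}.
{E, G}⁺: E→BC adds B, C; G→D adds D; D→AFG adds A, F; CFG→BEJ adds J → {A, B, C, D, E, F, G, J}.
{E, J}⁺: E→BC adds B, C; CJ→EG adds G; CJ→DG adds D; D→AFG adds A, F → {A, B, C, D, E, F, G, J}.
Any other superkey contains one of these as a subset, so there are no further candidate keys.

{C, D}; {C, G}; {C, J}; {D, E}; {E, G}; {E, J}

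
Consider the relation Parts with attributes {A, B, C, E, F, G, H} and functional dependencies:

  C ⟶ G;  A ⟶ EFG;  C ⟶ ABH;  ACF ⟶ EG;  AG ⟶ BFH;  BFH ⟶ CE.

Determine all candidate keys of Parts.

A, C, BFH

{A}⁺: A→EFG adds E, F, G; AG→BFH adds B, H; BFH→CE adds C → {A, B, C, E, F, G, H}.
{C}⁺: C→G adds G; C→ABH adds A, B, H; AG→BFH adds F; BFH→CE adds E → {A, B, C, E, F, G, H}.
{B, F, H}⁺: BFH→CE adds C, E; C→G adds G; C→ABH adds A → {A, B, C, E, F, G, H}. Minimal: {F, H}⁺ = {F, H}; {B, H}⁺ = {B, H}; {B, F}⁺ = {B, F} — none reach the full schema.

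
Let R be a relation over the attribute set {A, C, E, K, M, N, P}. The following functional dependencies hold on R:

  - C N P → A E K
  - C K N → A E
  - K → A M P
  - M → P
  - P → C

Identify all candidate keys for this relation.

Attribute N never appears on the right-hand side of any dependency, so N must belong to every candidate key.
{N}⁺ = {N}, which is not all of the schema, so we must add further attributes.
{K, N}⁺: K→AMP adds A, M, P; P→C adds C; CNP→AEK adds E → {A, C, E, K, M, N, P}.
{M, N}⁺: M→P adds P; P→C adds C; CNP→AEK adds A, E, K → {A, C, E, K, M, N, P}.
{N, P}⁺: P→C adds C; CNP→AEK adds A, E, K; K→AMP adds M → {A, C, E, K, M, N, P}.

{K, N}, {M, N}, {N, P}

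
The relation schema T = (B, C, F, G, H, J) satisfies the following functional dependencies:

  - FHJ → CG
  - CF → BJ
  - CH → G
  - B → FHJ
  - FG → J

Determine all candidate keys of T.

{B}⁺: B→FHJ adds F, H, J; FHJ→CG adds C, G → {B, C, F, G, H, J}.
{C, F}⁺: CF→BJ adds B, J; B→FHJ adds H; FHJ→CG adds G → {B, C, F, G, H, J}. Minimal: {F}⁺ = {F}; {C}⁺ = {C} — none reach the full schema.
{F, G, H}⁺: FG→J adds J; FHJ→CG adds C; CF→BJ adds B → {B, C, F, G, H, J}. Minimal: {G, H}⁺ = {G, H}; {F, H}⁺ = {F, H}; {F, G}⁺ = {F, G, J} — none reach the full schema.
{F, H, J}⁺: FHJ→CG adds C, G; CF→BJ adds B → {B, C, F, G, H, J}. Minimal: {H, J}⁺ = {H, J}; {F, J}⁺ = {F, J}; {F, H}⁺ = {F, H} — none reach the full schema.
Any other superkey contains one of these as a subset, so there are no further candidate keys.

{B}; {C, F}; {F, G, H}; {F, H, J}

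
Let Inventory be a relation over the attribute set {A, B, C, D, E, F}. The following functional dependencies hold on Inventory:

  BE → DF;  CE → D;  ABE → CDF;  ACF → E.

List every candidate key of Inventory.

ABE, ABCF

Attributes A, B never appear on any right-hand side, so every candidate key must contain {A, B}.
{A, B}⁺ = {A, B}, which is not all of the schema, so we must add further attributes.
{A, B, E}⁺: BE→DF adds D, F; ABE→CDF adds C → {A, B, C, D, E, F}.
{A, B, C, F}⁺: ACF→E adds E; BE→DF adds D → {A, B, C, D, E, F}.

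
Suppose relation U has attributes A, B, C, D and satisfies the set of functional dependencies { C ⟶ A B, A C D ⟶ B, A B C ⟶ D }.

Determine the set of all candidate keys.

Attribute C never appears on the right-hand side of any dependency, so C must belong to every candidate key.
{C}⁺ = {A, B, C, D}, which is all of the schema, so {C} is the only candidate key.

(C)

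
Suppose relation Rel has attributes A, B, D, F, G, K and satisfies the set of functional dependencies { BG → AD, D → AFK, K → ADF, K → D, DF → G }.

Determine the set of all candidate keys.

{B, D}; {B, G}; {B, K}

{B, D}⁺: D→AFK adds A, F, K; DF→G adds G → {A, B, D, F, G, K}. Minimal: {D}⁺ = {A, D, F, G, K}; {B}⁺ = {B} — none reach the full schema.
{B, G}⁺: BG→AD adds A, D; D→AFK adds F, K → {A, B, D, F, G, K}. Minimal: {G}⁺ = {G}; {B}⁺ = {B} — none reach the full schema.
{B, K}⁺: K→ADF adds A, D, F; DF→G adds G → {A, B, D, F, G, K}. Minimal: {K}⁺ = {A, D, F, G, K}; {B}⁺ = {B} — none reach the full schema.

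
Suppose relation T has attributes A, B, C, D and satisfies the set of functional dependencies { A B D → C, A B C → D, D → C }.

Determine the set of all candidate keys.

{A, B, C}; {A, B, D}

Attributes A, B never appear on any right-hand side, so every candidate key must contain {A, B}.
{A, B}⁺ = {A, B}, which is not all of the schema, so we must add further attributes.
{A, B, C}⁺: ABC→D adds D → {A, B, C, D}. Minimal: {B, C}⁺ = {B, C}; {A, C}⁺ = {A, C}; {A, B}⁺ = {A, B} — none reach the full schema.
{A, B, D}⁺: ABD→C adds C → {A, B, C, D}. Minimal: {B, D}⁺ = {B, C, D}; {A, D}⁺ = {A, C, D}; {A, B}⁺ = {A, B} — none reach the full schema.
Any other superkey contains one of these as a subset, so there are no further candidate keys.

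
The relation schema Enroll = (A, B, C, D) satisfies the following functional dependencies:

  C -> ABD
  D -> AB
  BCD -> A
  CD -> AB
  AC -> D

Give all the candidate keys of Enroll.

{C}

Attribute C never appears on the right-hand side of any dependency, so C must belong to every candidate key.
{C}⁺ = {A, B, C, D}, which is all of the schema, so {C} is the only candidate key.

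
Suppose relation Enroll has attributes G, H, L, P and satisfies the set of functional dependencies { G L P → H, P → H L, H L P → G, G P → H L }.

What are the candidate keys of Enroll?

(P)

Attribute P never appears on the right-hand side of any dependency, so P must belong to every candidate key.
{P}⁺ = {G, H, L, P}, which is all of the schema, so {P} is the only candidate key.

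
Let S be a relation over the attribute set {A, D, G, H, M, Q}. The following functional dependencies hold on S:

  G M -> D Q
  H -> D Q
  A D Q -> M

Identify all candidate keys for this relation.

(A, G, H)

Attributes A, G, H never appear on any right-hand side, so every candidate key must contain {A, G, H}.
{A, G, H}⁺ = {A, D, G, H, M, Q}, which is all of the schema, so {A, G, H} is the only candidate key.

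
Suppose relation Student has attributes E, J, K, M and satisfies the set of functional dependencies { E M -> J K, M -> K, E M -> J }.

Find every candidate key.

{E, M}

Attributes E, M never appear on any right-hand side, so every candidate key must contain {E, M}.
{E, M}⁺ = {E, J, K, M}, which is all of the schema, so {E, M} is the only candidate key.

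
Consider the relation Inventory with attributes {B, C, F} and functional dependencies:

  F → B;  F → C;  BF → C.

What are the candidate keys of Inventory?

(F)

Attribute F never appears on the right-hand side of any dependency, so F must belong to every candidate key.
{F}⁺ = {B, C, F}, which is all of the schema, so {F} is the only candidate key.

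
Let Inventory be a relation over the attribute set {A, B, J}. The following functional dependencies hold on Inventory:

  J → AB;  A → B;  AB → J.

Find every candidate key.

{A}, {J}

{A}⁺: A→B adds B; AB→J adds J → {A, B, J}.
{J}⁺: J→AB adds A, B → {A, B, J}.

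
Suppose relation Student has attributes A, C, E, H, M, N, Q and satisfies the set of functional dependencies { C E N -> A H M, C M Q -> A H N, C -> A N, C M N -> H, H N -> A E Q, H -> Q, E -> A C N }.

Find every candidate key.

E; CH; CM; HN

{E}⁺: E→ACN adds A, C, N; CEN→AHM adds H, M; HN→AEQ adds Q → {A, C, E, H, M, N, Q}.
{C, H}⁺: C→AN adds A, N; HN→AEQ adds E, Q; CEN→AHM adds M → {A, C, E, H, M, N, Q}.
{C, M}⁺: C→AN adds A, N; CMN→H adds H; HN→AEQ adds E, Q → {A, C, E, H, M, N, Q}.
{H, N}⁺: HN→AEQ adds A, E, Q; E→ACN adds C; CEN→AHM adds M → {A, C, E, H, M, N, Q}.
Any other superkey contains one of these as a subset, so there are no further candidate keys.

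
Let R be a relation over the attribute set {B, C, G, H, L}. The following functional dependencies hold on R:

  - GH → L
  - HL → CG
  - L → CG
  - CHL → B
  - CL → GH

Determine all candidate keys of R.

L; GH

{L}⁺: L→CG adds C, G; CL→GH adds H; CHL→B adds B → {B, C, G, H, L}.
{G, H}⁺: GH→L adds L; HL→CG adds C; CHL→B adds B → {B, C, G, H, L}. Minimal: {H}⁺ = {H}; {G}⁺ = {G} — none reach the full schema.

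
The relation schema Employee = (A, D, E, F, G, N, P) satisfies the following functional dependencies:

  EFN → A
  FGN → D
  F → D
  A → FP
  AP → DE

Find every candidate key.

AGN, EFGN

Attributes G, N never appear on any right-hand side, so every candidate key must contain {G, N}.
{G, N}⁺ = {G, N}, which is not all of the schema, so we must add further attributes.
{A, G, N}⁺: A→FP adds F, P; AP→DE adds D, E → {A, D, E, F, G, N, P}. Minimal: {G, N}⁺ = {G, N}; {A, N}⁺ = {A, D, E, F, N, P}; {A, G}⁺ = {A, D, E, F, G, P} — none reach the full schema.
{E, F, G, N}⁺: EFN→A adds A; FGN→D adds D; A→FP adds P → {A, D, E, F, G, N, P}. Minimal: {F, G, N}⁺ = {D, F, G, N}; {E, G, N}⁺ = {E, G, N}; {E, F, N}⁺ = {A, D, E, F, N, P}; … — none reach the full schema.
Any other superkey contains one of these as a subset, so there are no further candidate keys.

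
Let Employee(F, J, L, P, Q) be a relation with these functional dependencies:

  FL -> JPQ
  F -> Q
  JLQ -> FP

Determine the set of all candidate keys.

Attribute L never appears on the right-hand side of any dependency, so L must belong to every candidate key.
{L}⁺ = {L}, which is not all of the schema, so we must add further attributes.
{F, L}⁺: FL→JPQ adds J, P, Q → {F, J, L, P, Q}.
{J, L, Q}⁺: JLQ→FP adds F, P → {F, J, L, P, Q}.
Any other superkey contains one of these as a subset, so there are no further candidate keys.

(F, L), (J, L, Q)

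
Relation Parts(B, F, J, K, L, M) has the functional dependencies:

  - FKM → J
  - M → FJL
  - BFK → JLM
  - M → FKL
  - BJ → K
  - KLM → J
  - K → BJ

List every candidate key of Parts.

(M), (F, K), (B, F, J)

{M}⁺: M→FJL adds F, J, L; M→FKL adds K; K→BJ adds B → {B, F, J, K, L, M}.
{F, K}⁺: K→BJ adds B, J; BFK→JLM adds L, M → {B, F, J, K, L, M}. Minimal: {K}⁺ = {B, J, K}; {F}⁺ = {F} — none reach the full schema.
{B, F, J}⁺: BJ→K adds K; BFK→JLM adds L, M → {B, F, J, K, L, M}. Minimal: {F, J}⁺ = {F, J}; {B, J}⁺ = {B, J, K}; {B, F}⁺ = {B, F} — none reach the full schema.
Any other superkey contains one of these as a subset, so there are no further candidate keys.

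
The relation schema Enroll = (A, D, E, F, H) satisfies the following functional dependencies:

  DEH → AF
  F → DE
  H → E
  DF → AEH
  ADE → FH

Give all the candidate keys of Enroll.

F, DH, ADE

{F}⁺: F→DE adds D, E; DF→AEH adds A, H → {A, D, E, F, H}.
{D, H}⁺: H→E adds E; DEH→AF adds A, F → {A, D, E, F, H}. Minimal: {H}⁺ = {E, H}; {D}⁺ = {D} — none reach the full schema.
{A, D, E}⁺: ADE→FH adds F, H → {A, D, E, F, H}. Minimal: {D, E}⁺ = {D, E}; {A, E}⁺ = {A, E}; {A, D}⁺ = {A, D} — none reach the full schema.
Any other superkey contains one of these as a subset, so there are no further candidate keys.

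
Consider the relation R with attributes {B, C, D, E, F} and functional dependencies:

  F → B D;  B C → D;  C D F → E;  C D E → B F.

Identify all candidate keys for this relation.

Attribute C never appears on the right-hand side of any dependency, so C must belong to every candidate key.
{C}⁺ = {C}, which is not all of the schema, so we must add further attributes.
{C, F}⁺: F→BD adds B, D; CDF→E adds E → {B, C, D, E, F}. Minimal: {F}⁺ = {B, D, F}; {C}⁺ = {C} — none reach the full schema.
{B, C, E}⁺: BC→D adds D; CDE→BF adds F → {B, C, D, E, F}. Minimal: {C, E}⁺ = {C, E}; {B, E}⁺ = {B, E}; {B, C}⁺ = {B, C, D} — none reach the full schema.
{C, D, E}⁺: CDE→BF adds B, F → {B, C, D, E, F}. Minimal: {D, E}⁺ = {D, E}; {C, E}⁺ = {C, E}; {C, D}⁺ = {C, D} — none reach the full schema.

{C, F}, {B, C, E}, {C, D, E}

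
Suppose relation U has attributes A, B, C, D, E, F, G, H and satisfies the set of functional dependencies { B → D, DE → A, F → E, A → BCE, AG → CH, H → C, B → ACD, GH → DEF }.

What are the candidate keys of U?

{A, G}; {B, G}; {G, H}; {D, E, G}; {D, F, G}

{A, G}⁺: A→BCE adds B, C, E; AG→CH adds H; B→ACD adds D; GH→DEF adds F → {A, B, C, D, E, F, G, H}.
{B, G}⁺: B→D adds D; B→ACD adds A, C; A→BCE adds E; AG→CH adds H; GH→DEF adds F → {A, B, C, D, E, F, G, H}.
{G, H}⁺: H→C adds C; GH→DEF adds D, E, F; DE→A adds A; A→BCE adds B → {A, B, C, D, E, F, G, H}.
{D, E, G}⁺: DE→A adds A; A→BCE adds B, C; AG→CH adds H; GH→DEF adds F → {A, B, C, D, E, F, G, H}.
{D, F, G}⁺: F→E adds E; DE→A adds A; A→BCE adds B, C; AG→CH adds H → {A, B, C, D, E, F, G, H}.
Any other superkey contains one of these as a subset, so there are no further candidate keys.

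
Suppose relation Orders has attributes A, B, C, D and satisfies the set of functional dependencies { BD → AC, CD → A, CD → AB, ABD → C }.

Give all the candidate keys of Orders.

Attribute D never appears on the right-hand side of any dependency, so D must belong to every candidate key.
{D}⁺ = {D}, which is not all of the schema, so we must add further attributes.
{B, D}⁺: BD→AC adds A, C → {A, B, C, D}. Minimal: {D}⁺ = {D}; {B}⁺ = {B} — none reach the full schema.
{C, D}⁺: CD→A adds A; CD→AB adds B → {A, B, C, D}. Minimal: {D}⁺ = {D}; {C}⁺ = {C} — none reach the full schema.

{B, D}; {C, D}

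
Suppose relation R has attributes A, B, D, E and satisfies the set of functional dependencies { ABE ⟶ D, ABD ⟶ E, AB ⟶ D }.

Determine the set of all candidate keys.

{A, B}

Attributes A, B never appear on any right-hand side, so every candidate key must contain {A, B}.
{A, B}⁺ = {A, B, D, E}, which is all of the schema, so {A, B} is the only candidate key.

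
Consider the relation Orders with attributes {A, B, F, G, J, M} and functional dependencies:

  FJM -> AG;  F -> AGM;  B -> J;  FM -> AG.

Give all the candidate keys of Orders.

Attributes B, F never appear on any right-hand side, so every candidate key must contain {B, F}.
{B, F}⁺ = {A, B, F, G, J, M}, which is all of the schema, so {B, F} is the only candidate key.

{B, F}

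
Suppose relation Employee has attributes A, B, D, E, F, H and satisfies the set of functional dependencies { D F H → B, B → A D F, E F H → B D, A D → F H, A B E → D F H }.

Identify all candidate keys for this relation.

BE; ADE; EFH

Attribute E never appears on the right-hand side of any dependency, so E must belong to every candidate key.
{E}⁺ = {E}, which is not all of the schema, so we must add further attributes.
{B, E}⁺: B→ADF adds A, D, F; AD→FH adds H → {A, B, D, E, F, H}. Minimal: {E}⁺ = {E}; {B}⁺ = {A, B, D, F, H} — none reach the full schema.
{A, D, E}⁺: AD→FH adds F, H; DFH→B adds B → {A, B, D, E, F, H}. Minimal: {D, E}⁺ = {D, E}; {A, E}⁺ = {A, E}; {A, D}⁺ = {A, B, D, F, H} — none reach the full schema.
{E, F, H}⁺: EFH→BD adds B, D; B→ADF adds A → {A, B, D, E, F, H}. Minimal: {F, H}⁺ = {F, H}; {E, H}⁺ = {E, H}; {E, F}⁺ = {E, F} — none reach the full schema.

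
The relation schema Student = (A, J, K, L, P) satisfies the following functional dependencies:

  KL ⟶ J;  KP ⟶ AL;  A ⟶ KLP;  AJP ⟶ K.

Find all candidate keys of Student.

{A}; {K, P}

{A}⁺: A→KLP adds K, L, P; KL→J adds J → {A, J, K, L, P}.
{K, P}⁺: KP→AL adds A, L; KL→J adds J → {A, J, K, L, P}. Minimal: {P}⁺ = {P}; {K}⁺ = {K} — none reach the full schema.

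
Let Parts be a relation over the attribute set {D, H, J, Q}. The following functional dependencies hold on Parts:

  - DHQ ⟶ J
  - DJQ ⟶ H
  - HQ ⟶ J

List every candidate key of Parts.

{D, H, Q}; {D, J, Q}

Attributes D, Q never appear on any right-hand side, so every candidate key must contain {D, Q}.
{D, Q}⁺ = {D, Q}, which is not all of the schema, so we must add further attributes.
{D, H, Q}⁺: DHQ→J adds J → {D, H, J, Q}. Minimal: {H, Q}⁺ = {H, J, Q}; {D, Q}⁺ = {D, Q}; {D, H}⁺ = {D, H} — none reach the full schema.
{D, J, Q}⁺: DJQ→H adds H → {D, H, J, Q}. Minimal: {J, Q}⁺ = {J, Q}; {D, Q}⁺ = {D, Q}; {D, J}⁺ = {D, J} — none reach the full schema.
Any other superkey contains one of these as a subset, so there are no further candidate keys.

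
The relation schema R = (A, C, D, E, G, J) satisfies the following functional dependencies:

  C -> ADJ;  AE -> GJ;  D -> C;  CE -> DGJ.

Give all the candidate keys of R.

Attribute E never appears on the right-hand side of any dependency, so E must belong to every candidate key.
{E}⁺ = {E}, which is not all of the schema, so we must add further attributes.
{C, E}⁺: C→ADJ adds A, D, J; AE→GJ adds G → {A, C, D, E, G, J}.
{D, E}⁺: D→C adds C; CE→DGJ adds G, J; C→ADJ adds A → {A, C, D, E, G, J}.
Any other superkey contains one of these as a subset, so there are no further candidate keys.

{C, E}; {D, E}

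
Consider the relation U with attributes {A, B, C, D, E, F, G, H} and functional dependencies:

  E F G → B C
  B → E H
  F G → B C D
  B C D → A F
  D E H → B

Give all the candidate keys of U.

{F, G}; {B, C, D, G}; {C, D, E, G, H}

Attribute G never appears on the right-hand side of any dependency, so G must belong to every candidate key.
{G}⁺ = {G}, which is not all of the schema, so we must add further attributes.
{F, G}⁺: FG→BCD adds B, C, D; BCD→AF adds A; B→EH adds E, H → {A, B, C, D, E, F, G, H}. Minimal: {G}⁺ = {G}; {F}⁺ = {F} — none reach the full schema.
{B, C, D, G}⁺: B→EH adds E, H; BCD→AF adds A, F → {A, B, C, D, E, F, G, H}. Minimal: {C, D, G}⁺ = {C, D, G}; {B, D, G}⁺ = {B, D, E, G, H}; {B, C, G}⁺ = {B, C, E, G, H}; … — none reach the full schema.
{C, D, E, G, H}⁺: DEH→B adds B; BCD→AF adds A, F → {A, B, C, D, E, F, G, H}. Minimal: {D, E, G, H}⁺ = {B, D, E, G, H}; {C, E, G, H}⁺ = {C, E, G, H}; {C, D, G, H}⁺ = {C, D, G, H}; … — none reach the full schema.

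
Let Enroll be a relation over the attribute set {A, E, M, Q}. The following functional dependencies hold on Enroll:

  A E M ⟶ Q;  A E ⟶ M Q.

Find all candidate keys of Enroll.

(A, E)

Attributes A, E never appear on any right-hand side, so every candidate key must contain {A, E}.
{A, E}⁺ = {A, E, M, Q}, which is all of the schema, so {A, E} is the only candidate key.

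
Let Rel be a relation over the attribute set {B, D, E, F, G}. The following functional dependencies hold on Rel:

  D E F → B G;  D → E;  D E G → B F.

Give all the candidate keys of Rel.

{D, F}, {D, G}

Attribute D never appears on the right-hand side of any dependency, so D must belong to every candidate key.
{D}⁺ = {D, E}, which is not all of the schema, so we must add further attributes.
{D, F}⁺: D→E adds E; DEF→BG adds B, G → {B, D, E, F, G}. Minimal: {F}⁺ = {F}; {D}⁺ = {D, E} — none reach the full schema.
{D, G}⁺: D→E adds E; DEG→BF adds B, F → {B, D, E, F, G}. Minimal: {G}⁺ = {G}; {D}⁺ = {D, E} — none reach the full schema.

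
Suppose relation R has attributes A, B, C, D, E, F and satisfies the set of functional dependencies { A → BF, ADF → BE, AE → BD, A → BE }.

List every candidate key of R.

Attributes A, C never appear on any right-hand side, so every candidate key must contain {A, C}.
{A, C}⁺ = {A, B, C, D, E, F}, which is all of the schema, so {A, C} is the only candidate key.

AC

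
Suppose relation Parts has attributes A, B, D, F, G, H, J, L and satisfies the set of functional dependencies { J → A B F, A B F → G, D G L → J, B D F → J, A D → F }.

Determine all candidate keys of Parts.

DGHL, DHJL, ABDHL, BDFHL

Attributes D, H, L never appear on any right-hand side, so every candidate key must contain {D, H, L}.
{D, H, L}⁺ = {D, H, L}, which is not all of the schema, so we must add further attributes.
{D, G, H, L}⁺: DGL→J adds J; J→ABF adds A, B, F → {A, B, D, F, G, H, J, L}. Minimal: {G, H, L}⁺ = {G, H, L}; {D, H, L}⁺ = {D, H, L}; {D, G, L}⁺ = {A, B, D, F, G, J, L}; … — none reach the full schema.
{D, H, J, L}⁺: J→ABF adds A, B, F; ABF→G adds G → {A, B, D, F, G, H, J, L}. Minimal: {H, J, L}⁺ = {A, B, F, G, H, J, L}; {D, J, L}⁺ = {A, B, D, F, G, J, L}; {D, H, L}⁺ = {D, H, L}; … — none reach the full schema.
{A, B, D, H, L}⁺: AD→F adds F; ABF→G adds G; DGL→J adds J → {A, B, D, F, G, H, J, L}. Minimal: {B, D, H, L}⁺ = {B, D, H, L}; {A, D, H, L}⁺ = {A, D, F, H, L}; {A, B, H, L}⁺ = {A, B, H, L}; … — none reach the full schema.
{B, D, F, H, L}⁺: BDF→J adds J; J→ABF adds A; ABF→G adds G → {A, B, D, F, G, H, J, L}. Minimal: {D, F, H, L}⁺ = {D, F, H, L}; {B, F, H, L}⁺ = {B, F, H, L}; {B, D, H, L}⁺ = {B, D, H, L}; … — none reach the full schema.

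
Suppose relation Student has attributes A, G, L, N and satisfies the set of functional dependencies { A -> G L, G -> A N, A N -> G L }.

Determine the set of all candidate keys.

{A}⁺: A→GL adds G, L; G→AN adds N → {A, G, L, N}.
{G}⁺: G→AN adds A, N; AN→GL adds L → {A, G, L, N}.
Any other superkey contains one of these as a subset, so there are no further candidate keys.

{A}, {G}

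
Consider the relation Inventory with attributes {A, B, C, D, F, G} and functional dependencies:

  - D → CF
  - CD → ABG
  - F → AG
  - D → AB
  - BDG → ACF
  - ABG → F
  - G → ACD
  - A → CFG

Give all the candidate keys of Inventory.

A; D; F; G

{A}⁺: A→CFG adds C, F, G; G→ACD adds D; CD→ABG adds B → {A, B, C, D, F, G}.
{D}⁺: D→CF adds C, F; CD→ABG adds A, B, G → {A, B, C, D, F, G}.
{F}⁺: F→AG adds A, G; G→ACD adds C, D; CD→ABG adds B → {A, B, C, D, F, G}.
{G}⁺: G→ACD adds A, C, D; A→CFG adds F; CD→ABG adds B → {A, B, C, D, F, G}.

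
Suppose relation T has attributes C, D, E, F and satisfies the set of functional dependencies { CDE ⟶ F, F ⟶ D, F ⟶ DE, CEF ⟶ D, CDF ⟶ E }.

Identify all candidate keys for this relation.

Attribute C never appears on the right-hand side of any dependency, so C must belong to every candidate key.
{C}⁺ = {C}, which is not all of the schema, so we must add further attributes.
{C, F}⁺: F→D adds D; F→DE adds E → {C, D, E, F}. Minimal: {F}⁺ = {D, E, F}; {C}⁺ = {C} — none reach the full schema.
{C, D, E}⁺: CDE→F adds F → {C, D, E, F}. Minimal: {D, E}⁺ = {D, E}; {C, E}⁺ = {C, E}; {C, D}⁺ = {C, D} — none reach the full schema.
Any other superkey contains one of these as a subset, so there are no further candidate keys.

CF; CDE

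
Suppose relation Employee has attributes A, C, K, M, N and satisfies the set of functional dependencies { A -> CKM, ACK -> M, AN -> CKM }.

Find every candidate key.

{A, N}

Attributes A, N never appear on any right-hand side, so every candidate key must contain {A, N}.
{A, N}⁺ = {A, C, K, M, N}, which is all of the schema, so {A, N} is the only candidate key.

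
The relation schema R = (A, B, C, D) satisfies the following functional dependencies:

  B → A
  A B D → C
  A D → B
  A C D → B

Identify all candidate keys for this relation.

Attribute D never appears on the right-hand side of any dependency, so D must belong to every candidate key.
{D}⁺ = {D}, which is not all of the schema, so we must add further attributes.
{A, D}⁺: AD→B adds B; ABD→C adds C → {A, B, C, D}. Minimal: {D}⁺ = {D}; {A}⁺ = {A} — none reach the full schema.
{B, D}⁺: B→A adds A; ABD→C adds C → {A, B, C, D}. Minimal: {D}⁺ = {D}; {B}⁺ = {A, B} — none reach the full schema.
Any other superkey contains one of these as a subset, so there are no further candidate keys.

AD; BD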